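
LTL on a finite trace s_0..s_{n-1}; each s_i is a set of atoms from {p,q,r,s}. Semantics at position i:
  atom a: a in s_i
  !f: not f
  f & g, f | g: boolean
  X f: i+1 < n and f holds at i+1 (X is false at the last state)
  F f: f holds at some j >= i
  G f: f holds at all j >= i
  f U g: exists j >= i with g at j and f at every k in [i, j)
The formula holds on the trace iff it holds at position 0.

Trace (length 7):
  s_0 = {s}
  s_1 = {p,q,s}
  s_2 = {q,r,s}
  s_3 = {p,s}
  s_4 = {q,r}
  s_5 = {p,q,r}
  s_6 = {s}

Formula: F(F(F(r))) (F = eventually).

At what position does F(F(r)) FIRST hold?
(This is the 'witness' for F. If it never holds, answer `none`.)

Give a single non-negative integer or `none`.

Answer: 0

Derivation:
s_0={s}: F(F(r))=True F(r)=True r=False
s_1={p,q,s}: F(F(r))=True F(r)=True r=False
s_2={q,r,s}: F(F(r))=True F(r)=True r=True
s_3={p,s}: F(F(r))=True F(r)=True r=False
s_4={q,r}: F(F(r))=True F(r)=True r=True
s_5={p,q,r}: F(F(r))=True F(r)=True r=True
s_6={s}: F(F(r))=False F(r)=False r=False
F(F(F(r))) holds; first witness at position 0.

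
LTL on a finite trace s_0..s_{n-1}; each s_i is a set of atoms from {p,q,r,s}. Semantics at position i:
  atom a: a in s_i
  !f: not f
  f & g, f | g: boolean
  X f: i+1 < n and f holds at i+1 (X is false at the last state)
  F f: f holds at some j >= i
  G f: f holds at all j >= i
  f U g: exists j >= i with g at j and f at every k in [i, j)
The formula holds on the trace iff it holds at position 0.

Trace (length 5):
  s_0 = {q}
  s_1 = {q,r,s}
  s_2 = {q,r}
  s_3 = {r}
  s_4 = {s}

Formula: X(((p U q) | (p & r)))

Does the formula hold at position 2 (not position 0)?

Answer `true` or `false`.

Answer: false

Derivation:
s_0={q}: X(((p U q) | (p & r)))=True ((p U q) | (p & r))=True (p U q)=True p=False q=True (p & r)=False r=False
s_1={q,r,s}: X(((p U q) | (p & r)))=True ((p U q) | (p & r))=True (p U q)=True p=False q=True (p & r)=False r=True
s_2={q,r}: X(((p U q) | (p & r)))=False ((p U q) | (p & r))=True (p U q)=True p=False q=True (p & r)=False r=True
s_3={r}: X(((p U q) | (p & r)))=False ((p U q) | (p & r))=False (p U q)=False p=False q=False (p & r)=False r=True
s_4={s}: X(((p U q) | (p & r)))=False ((p U q) | (p & r))=False (p U q)=False p=False q=False (p & r)=False r=False
Evaluating at position 2: result = False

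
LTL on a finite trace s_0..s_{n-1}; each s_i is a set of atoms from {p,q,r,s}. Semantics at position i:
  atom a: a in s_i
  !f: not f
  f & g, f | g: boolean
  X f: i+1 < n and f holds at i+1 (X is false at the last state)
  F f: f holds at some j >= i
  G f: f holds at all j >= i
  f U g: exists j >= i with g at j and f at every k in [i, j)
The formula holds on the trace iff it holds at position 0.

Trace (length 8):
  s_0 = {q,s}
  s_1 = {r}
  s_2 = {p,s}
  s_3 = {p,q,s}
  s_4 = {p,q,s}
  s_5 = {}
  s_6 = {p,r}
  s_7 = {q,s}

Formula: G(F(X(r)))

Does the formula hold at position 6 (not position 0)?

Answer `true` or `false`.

s_0={q,s}: G(F(X(r)))=False F(X(r))=True X(r)=True r=False
s_1={r}: G(F(X(r)))=False F(X(r))=True X(r)=False r=True
s_2={p,s}: G(F(X(r)))=False F(X(r))=True X(r)=False r=False
s_3={p,q,s}: G(F(X(r)))=False F(X(r))=True X(r)=False r=False
s_4={p,q,s}: G(F(X(r)))=False F(X(r))=True X(r)=False r=False
s_5={}: G(F(X(r)))=False F(X(r))=True X(r)=True r=False
s_6={p,r}: G(F(X(r)))=False F(X(r))=False X(r)=False r=True
s_7={q,s}: G(F(X(r)))=False F(X(r))=False X(r)=False r=False
Evaluating at position 6: result = False

Answer: false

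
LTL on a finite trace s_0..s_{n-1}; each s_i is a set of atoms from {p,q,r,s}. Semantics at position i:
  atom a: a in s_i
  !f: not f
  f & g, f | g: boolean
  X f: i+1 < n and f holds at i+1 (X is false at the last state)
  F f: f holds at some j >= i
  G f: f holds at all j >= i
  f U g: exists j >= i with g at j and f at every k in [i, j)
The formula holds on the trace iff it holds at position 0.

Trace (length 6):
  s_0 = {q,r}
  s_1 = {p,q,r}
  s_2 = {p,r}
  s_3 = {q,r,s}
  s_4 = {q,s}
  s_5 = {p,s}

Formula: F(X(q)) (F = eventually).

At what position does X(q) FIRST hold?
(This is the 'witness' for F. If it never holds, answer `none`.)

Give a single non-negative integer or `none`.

s_0={q,r}: X(q)=True q=True
s_1={p,q,r}: X(q)=False q=True
s_2={p,r}: X(q)=True q=False
s_3={q,r,s}: X(q)=True q=True
s_4={q,s}: X(q)=False q=True
s_5={p,s}: X(q)=False q=False
F(X(q)) holds; first witness at position 0.

Answer: 0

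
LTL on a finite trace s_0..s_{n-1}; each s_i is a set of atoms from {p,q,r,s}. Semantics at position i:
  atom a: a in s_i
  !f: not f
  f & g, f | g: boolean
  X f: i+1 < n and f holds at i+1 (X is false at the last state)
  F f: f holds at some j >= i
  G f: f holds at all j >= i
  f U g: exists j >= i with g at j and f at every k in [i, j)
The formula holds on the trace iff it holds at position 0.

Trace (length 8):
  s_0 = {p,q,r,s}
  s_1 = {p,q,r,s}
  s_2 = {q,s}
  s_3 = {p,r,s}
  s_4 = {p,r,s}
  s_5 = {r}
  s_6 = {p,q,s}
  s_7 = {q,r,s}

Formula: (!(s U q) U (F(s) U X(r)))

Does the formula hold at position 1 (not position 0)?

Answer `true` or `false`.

Answer: true

Derivation:
s_0={p,q,r,s}: (!(s U q) U (F(s) U X(r)))=True !(s U q)=False (s U q)=True s=True q=True (F(s) U X(r))=True F(s)=True X(r)=True r=True
s_1={p,q,r,s}: (!(s U q) U (F(s) U X(r)))=True !(s U q)=False (s U q)=True s=True q=True (F(s) U X(r))=True F(s)=True X(r)=False r=True
s_2={q,s}: (!(s U q) U (F(s) U X(r)))=True !(s U q)=False (s U q)=True s=True q=True (F(s) U X(r))=True F(s)=True X(r)=True r=False
s_3={p,r,s}: (!(s U q) U (F(s) U X(r)))=True !(s U q)=True (s U q)=False s=True q=False (F(s) U X(r))=True F(s)=True X(r)=True r=True
s_4={p,r,s}: (!(s U q) U (F(s) U X(r)))=True !(s U q)=True (s U q)=False s=True q=False (F(s) U X(r))=True F(s)=True X(r)=True r=True
s_5={r}: (!(s U q) U (F(s) U X(r)))=True !(s U q)=True (s U q)=False s=False q=False (F(s) U X(r))=True F(s)=True X(r)=False r=True
s_6={p,q,s}: (!(s U q) U (F(s) U X(r)))=True !(s U q)=False (s U q)=True s=True q=True (F(s) U X(r))=True F(s)=True X(r)=True r=False
s_7={q,r,s}: (!(s U q) U (F(s) U X(r)))=False !(s U q)=False (s U q)=True s=True q=True (F(s) U X(r))=False F(s)=True X(r)=False r=True
Evaluating at position 1: result = True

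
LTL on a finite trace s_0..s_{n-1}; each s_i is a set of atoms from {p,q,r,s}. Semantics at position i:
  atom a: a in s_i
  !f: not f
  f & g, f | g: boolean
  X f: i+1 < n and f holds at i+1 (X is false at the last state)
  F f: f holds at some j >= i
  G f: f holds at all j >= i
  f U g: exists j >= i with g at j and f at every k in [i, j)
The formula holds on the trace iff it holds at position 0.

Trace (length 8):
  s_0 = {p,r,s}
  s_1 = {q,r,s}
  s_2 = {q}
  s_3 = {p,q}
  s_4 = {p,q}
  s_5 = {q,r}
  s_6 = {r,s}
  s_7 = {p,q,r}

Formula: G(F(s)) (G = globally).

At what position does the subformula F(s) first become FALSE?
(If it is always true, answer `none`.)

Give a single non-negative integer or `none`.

s_0={p,r,s}: F(s)=True s=True
s_1={q,r,s}: F(s)=True s=True
s_2={q}: F(s)=True s=False
s_3={p,q}: F(s)=True s=False
s_4={p,q}: F(s)=True s=False
s_5={q,r}: F(s)=True s=False
s_6={r,s}: F(s)=True s=True
s_7={p,q,r}: F(s)=False s=False
G(F(s)) holds globally = False
First violation at position 7.

Answer: 7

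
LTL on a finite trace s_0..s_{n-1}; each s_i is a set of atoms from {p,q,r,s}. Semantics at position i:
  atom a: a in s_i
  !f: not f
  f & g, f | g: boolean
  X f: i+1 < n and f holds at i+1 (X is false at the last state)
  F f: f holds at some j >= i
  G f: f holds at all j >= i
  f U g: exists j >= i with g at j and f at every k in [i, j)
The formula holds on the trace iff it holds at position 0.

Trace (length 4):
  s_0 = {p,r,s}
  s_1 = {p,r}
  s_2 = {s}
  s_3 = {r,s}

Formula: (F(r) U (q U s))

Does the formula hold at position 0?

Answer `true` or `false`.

Answer: true

Derivation:
s_0={p,r,s}: (F(r) U (q U s))=True F(r)=True r=True (q U s)=True q=False s=True
s_1={p,r}: (F(r) U (q U s))=True F(r)=True r=True (q U s)=False q=False s=False
s_2={s}: (F(r) U (q U s))=True F(r)=True r=False (q U s)=True q=False s=True
s_3={r,s}: (F(r) U (q U s))=True F(r)=True r=True (q U s)=True q=False s=True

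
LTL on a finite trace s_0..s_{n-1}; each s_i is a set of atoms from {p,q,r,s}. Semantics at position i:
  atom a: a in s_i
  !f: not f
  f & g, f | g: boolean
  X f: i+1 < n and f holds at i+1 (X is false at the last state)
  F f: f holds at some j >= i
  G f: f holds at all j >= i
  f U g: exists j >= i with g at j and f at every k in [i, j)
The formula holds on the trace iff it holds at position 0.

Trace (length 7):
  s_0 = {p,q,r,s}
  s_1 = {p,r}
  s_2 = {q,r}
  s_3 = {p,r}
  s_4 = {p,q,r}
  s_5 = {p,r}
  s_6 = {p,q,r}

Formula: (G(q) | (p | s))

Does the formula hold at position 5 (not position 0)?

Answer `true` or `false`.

Answer: true

Derivation:
s_0={p,q,r,s}: (G(q) | (p | s))=True G(q)=False q=True (p | s)=True p=True s=True
s_1={p,r}: (G(q) | (p | s))=True G(q)=False q=False (p | s)=True p=True s=False
s_2={q,r}: (G(q) | (p | s))=False G(q)=False q=True (p | s)=False p=False s=False
s_3={p,r}: (G(q) | (p | s))=True G(q)=False q=False (p | s)=True p=True s=False
s_4={p,q,r}: (G(q) | (p | s))=True G(q)=False q=True (p | s)=True p=True s=False
s_5={p,r}: (G(q) | (p | s))=True G(q)=False q=False (p | s)=True p=True s=False
s_6={p,q,r}: (G(q) | (p | s))=True G(q)=True q=True (p | s)=True p=True s=False
Evaluating at position 5: result = True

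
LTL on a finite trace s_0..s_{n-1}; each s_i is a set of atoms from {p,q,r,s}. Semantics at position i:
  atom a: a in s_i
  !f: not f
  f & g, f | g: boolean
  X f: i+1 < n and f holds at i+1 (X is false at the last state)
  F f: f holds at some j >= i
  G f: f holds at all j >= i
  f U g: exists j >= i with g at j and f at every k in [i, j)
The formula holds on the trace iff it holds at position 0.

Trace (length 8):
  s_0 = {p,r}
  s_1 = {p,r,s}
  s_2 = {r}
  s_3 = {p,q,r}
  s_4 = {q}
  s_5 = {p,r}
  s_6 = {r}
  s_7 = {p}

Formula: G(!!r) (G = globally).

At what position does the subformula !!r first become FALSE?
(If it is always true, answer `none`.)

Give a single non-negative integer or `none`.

s_0={p,r}: !!r=True !r=False r=True
s_1={p,r,s}: !!r=True !r=False r=True
s_2={r}: !!r=True !r=False r=True
s_3={p,q,r}: !!r=True !r=False r=True
s_4={q}: !!r=False !r=True r=False
s_5={p,r}: !!r=True !r=False r=True
s_6={r}: !!r=True !r=False r=True
s_7={p}: !!r=False !r=True r=False
G(!!r) holds globally = False
First violation at position 4.

Answer: 4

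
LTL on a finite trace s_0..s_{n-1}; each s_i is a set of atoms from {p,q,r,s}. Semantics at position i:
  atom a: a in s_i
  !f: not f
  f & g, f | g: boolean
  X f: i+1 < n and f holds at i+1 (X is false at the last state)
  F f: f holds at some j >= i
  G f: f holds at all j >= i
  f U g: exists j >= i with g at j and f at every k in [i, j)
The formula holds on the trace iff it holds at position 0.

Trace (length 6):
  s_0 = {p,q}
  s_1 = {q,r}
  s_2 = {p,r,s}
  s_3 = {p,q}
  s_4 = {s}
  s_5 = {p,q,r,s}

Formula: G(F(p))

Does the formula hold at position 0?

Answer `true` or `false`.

Answer: true

Derivation:
s_0={p,q}: G(F(p))=True F(p)=True p=True
s_1={q,r}: G(F(p))=True F(p)=True p=False
s_2={p,r,s}: G(F(p))=True F(p)=True p=True
s_3={p,q}: G(F(p))=True F(p)=True p=True
s_4={s}: G(F(p))=True F(p)=True p=False
s_5={p,q,r,s}: G(F(p))=True F(p)=True p=True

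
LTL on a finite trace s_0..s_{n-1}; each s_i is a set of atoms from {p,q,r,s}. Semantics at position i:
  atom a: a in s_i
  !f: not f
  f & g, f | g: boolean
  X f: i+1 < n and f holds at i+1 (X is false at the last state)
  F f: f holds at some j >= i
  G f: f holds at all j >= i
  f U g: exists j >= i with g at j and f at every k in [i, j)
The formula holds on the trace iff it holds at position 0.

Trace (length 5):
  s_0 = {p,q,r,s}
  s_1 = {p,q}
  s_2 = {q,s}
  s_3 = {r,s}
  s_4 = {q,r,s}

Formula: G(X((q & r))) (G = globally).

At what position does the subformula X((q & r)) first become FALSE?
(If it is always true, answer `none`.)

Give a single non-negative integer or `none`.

Answer: 0

Derivation:
s_0={p,q,r,s}: X((q & r))=False (q & r)=True q=True r=True
s_1={p,q}: X((q & r))=False (q & r)=False q=True r=False
s_2={q,s}: X((q & r))=False (q & r)=False q=True r=False
s_3={r,s}: X((q & r))=True (q & r)=False q=False r=True
s_4={q,r,s}: X((q & r))=False (q & r)=True q=True r=True
G(X((q & r))) holds globally = False
First violation at position 0.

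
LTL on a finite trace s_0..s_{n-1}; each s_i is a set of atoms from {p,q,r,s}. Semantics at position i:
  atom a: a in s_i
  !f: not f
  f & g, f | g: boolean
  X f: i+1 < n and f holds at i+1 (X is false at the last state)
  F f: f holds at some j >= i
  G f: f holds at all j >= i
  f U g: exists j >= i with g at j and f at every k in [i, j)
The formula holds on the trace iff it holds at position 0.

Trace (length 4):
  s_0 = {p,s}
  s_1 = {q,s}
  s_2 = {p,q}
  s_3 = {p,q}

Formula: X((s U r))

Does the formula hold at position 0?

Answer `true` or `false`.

s_0={p,s}: X((s U r))=False (s U r)=False s=True r=False
s_1={q,s}: X((s U r))=False (s U r)=False s=True r=False
s_2={p,q}: X((s U r))=False (s U r)=False s=False r=False
s_3={p,q}: X((s U r))=False (s U r)=False s=False r=False

Answer: false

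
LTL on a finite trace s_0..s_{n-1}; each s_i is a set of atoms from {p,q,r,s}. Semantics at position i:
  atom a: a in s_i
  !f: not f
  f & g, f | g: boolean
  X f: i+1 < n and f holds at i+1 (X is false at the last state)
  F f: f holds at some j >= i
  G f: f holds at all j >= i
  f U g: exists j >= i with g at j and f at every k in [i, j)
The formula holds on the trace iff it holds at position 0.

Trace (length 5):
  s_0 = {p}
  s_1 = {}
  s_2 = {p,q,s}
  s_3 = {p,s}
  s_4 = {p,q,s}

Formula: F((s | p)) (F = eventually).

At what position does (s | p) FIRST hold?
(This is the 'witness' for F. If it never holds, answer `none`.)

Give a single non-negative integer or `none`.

Answer: 0

Derivation:
s_0={p}: (s | p)=True s=False p=True
s_1={}: (s | p)=False s=False p=False
s_2={p,q,s}: (s | p)=True s=True p=True
s_3={p,s}: (s | p)=True s=True p=True
s_4={p,q,s}: (s | p)=True s=True p=True
F((s | p)) holds; first witness at position 0.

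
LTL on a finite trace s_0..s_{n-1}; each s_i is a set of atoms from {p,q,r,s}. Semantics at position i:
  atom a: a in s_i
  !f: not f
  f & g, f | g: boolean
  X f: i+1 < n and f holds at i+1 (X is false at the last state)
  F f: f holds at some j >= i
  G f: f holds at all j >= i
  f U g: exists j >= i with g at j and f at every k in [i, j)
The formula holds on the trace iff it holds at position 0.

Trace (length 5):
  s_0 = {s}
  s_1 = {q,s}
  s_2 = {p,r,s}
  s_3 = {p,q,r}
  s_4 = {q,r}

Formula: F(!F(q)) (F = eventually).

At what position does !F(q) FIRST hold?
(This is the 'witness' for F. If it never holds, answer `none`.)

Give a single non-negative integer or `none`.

Answer: none

Derivation:
s_0={s}: !F(q)=False F(q)=True q=False
s_1={q,s}: !F(q)=False F(q)=True q=True
s_2={p,r,s}: !F(q)=False F(q)=True q=False
s_3={p,q,r}: !F(q)=False F(q)=True q=True
s_4={q,r}: !F(q)=False F(q)=True q=True
F(!F(q)) does not hold (no witness exists).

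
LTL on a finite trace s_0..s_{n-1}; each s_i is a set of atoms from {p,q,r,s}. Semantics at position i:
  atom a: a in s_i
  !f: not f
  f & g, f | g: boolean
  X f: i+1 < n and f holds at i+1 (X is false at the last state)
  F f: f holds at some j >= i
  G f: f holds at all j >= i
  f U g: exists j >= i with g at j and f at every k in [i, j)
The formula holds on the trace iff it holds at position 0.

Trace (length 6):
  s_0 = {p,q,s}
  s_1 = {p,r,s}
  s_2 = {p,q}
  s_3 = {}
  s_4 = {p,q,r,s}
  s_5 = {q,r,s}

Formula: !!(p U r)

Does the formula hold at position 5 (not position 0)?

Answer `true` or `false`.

s_0={p,q,s}: !!(p U r)=True !(p U r)=False (p U r)=True p=True r=False
s_1={p,r,s}: !!(p U r)=True !(p U r)=False (p U r)=True p=True r=True
s_2={p,q}: !!(p U r)=False !(p U r)=True (p U r)=False p=True r=False
s_3={}: !!(p U r)=False !(p U r)=True (p U r)=False p=False r=False
s_4={p,q,r,s}: !!(p U r)=True !(p U r)=False (p U r)=True p=True r=True
s_5={q,r,s}: !!(p U r)=True !(p U r)=False (p U r)=True p=False r=True
Evaluating at position 5: result = True

Answer: true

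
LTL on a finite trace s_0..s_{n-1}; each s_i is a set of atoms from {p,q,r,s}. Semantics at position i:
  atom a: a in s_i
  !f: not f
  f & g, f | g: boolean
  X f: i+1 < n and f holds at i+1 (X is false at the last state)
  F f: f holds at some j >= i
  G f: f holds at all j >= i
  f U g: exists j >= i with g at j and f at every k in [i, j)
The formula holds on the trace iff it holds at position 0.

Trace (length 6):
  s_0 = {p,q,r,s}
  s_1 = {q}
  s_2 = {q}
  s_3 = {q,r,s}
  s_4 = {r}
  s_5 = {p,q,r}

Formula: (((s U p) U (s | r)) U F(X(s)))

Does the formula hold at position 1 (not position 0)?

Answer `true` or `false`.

s_0={p,q,r,s}: (((s U p) U (s | r)) U F(X(s)))=True ((s U p) U (s | r))=True (s U p)=True s=True p=True (s | r)=True r=True F(X(s))=True X(s)=False
s_1={q}: (((s U p) U (s | r)) U F(X(s)))=True ((s U p) U (s | r))=False (s U p)=False s=False p=False (s | r)=False r=False F(X(s))=True X(s)=False
s_2={q}: (((s U p) U (s | r)) U F(X(s)))=True ((s U p) U (s | r))=False (s U p)=False s=False p=False (s | r)=False r=False F(X(s))=True X(s)=True
s_3={q,r,s}: (((s U p) U (s | r)) U F(X(s)))=False ((s U p) U (s | r))=True (s U p)=False s=True p=False (s | r)=True r=True F(X(s))=False X(s)=False
s_4={r}: (((s U p) U (s | r)) U F(X(s)))=False ((s U p) U (s | r))=True (s U p)=False s=False p=False (s | r)=True r=True F(X(s))=False X(s)=False
s_5={p,q,r}: (((s U p) U (s | r)) U F(X(s)))=False ((s U p) U (s | r))=True (s U p)=True s=False p=True (s | r)=True r=True F(X(s))=False X(s)=False
Evaluating at position 1: result = True

Answer: true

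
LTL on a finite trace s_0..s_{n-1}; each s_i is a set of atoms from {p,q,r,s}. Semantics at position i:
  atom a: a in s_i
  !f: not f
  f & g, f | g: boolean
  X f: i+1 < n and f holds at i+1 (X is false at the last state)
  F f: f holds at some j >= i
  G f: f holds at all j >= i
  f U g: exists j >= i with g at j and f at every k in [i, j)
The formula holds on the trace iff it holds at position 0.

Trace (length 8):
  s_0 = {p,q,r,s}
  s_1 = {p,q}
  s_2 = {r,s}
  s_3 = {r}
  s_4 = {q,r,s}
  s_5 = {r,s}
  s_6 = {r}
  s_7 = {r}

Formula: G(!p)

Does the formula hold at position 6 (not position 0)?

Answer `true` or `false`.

s_0={p,q,r,s}: G(!p)=False !p=False p=True
s_1={p,q}: G(!p)=False !p=False p=True
s_2={r,s}: G(!p)=True !p=True p=False
s_3={r}: G(!p)=True !p=True p=False
s_4={q,r,s}: G(!p)=True !p=True p=False
s_5={r,s}: G(!p)=True !p=True p=False
s_6={r}: G(!p)=True !p=True p=False
s_7={r}: G(!p)=True !p=True p=False
Evaluating at position 6: result = True

Answer: true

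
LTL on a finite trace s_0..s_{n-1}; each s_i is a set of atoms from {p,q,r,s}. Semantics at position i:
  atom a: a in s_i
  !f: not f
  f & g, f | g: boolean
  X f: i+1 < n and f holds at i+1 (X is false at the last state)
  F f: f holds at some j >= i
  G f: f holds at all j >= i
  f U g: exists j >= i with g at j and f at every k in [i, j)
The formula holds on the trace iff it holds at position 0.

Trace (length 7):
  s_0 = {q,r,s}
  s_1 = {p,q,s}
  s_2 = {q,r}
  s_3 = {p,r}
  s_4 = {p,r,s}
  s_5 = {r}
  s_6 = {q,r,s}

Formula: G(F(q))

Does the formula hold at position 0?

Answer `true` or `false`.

Answer: true

Derivation:
s_0={q,r,s}: G(F(q))=True F(q)=True q=True
s_1={p,q,s}: G(F(q))=True F(q)=True q=True
s_2={q,r}: G(F(q))=True F(q)=True q=True
s_3={p,r}: G(F(q))=True F(q)=True q=False
s_4={p,r,s}: G(F(q))=True F(q)=True q=False
s_5={r}: G(F(q))=True F(q)=True q=False
s_6={q,r,s}: G(F(q))=True F(q)=True q=True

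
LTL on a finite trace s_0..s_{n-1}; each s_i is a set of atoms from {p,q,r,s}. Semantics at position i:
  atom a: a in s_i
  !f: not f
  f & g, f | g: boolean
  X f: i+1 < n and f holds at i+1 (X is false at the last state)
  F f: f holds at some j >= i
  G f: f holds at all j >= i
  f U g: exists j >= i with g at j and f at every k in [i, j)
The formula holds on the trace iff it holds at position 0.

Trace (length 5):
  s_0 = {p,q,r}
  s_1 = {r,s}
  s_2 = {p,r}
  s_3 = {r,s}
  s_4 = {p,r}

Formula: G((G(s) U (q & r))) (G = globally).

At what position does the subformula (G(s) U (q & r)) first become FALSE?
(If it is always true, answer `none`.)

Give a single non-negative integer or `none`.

s_0={p,q,r}: (G(s) U (q & r))=True G(s)=False s=False (q & r)=True q=True r=True
s_1={r,s}: (G(s) U (q & r))=False G(s)=False s=True (q & r)=False q=False r=True
s_2={p,r}: (G(s) U (q & r))=False G(s)=False s=False (q & r)=False q=False r=True
s_3={r,s}: (G(s) U (q & r))=False G(s)=False s=True (q & r)=False q=False r=True
s_4={p,r}: (G(s) U (q & r))=False G(s)=False s=False (q & r)=False q=False r=True
G((G(s) U (q & r))) holds globally = False
First violation at position 1.

Answer: 1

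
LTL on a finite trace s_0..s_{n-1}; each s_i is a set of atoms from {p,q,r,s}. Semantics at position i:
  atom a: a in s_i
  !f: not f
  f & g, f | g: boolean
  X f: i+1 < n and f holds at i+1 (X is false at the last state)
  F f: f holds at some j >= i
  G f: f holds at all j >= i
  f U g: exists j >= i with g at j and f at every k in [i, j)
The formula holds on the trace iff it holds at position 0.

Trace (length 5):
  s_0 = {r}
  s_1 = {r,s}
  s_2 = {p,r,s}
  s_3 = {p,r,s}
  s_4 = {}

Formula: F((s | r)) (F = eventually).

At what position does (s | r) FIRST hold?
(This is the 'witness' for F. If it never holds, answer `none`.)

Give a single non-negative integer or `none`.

Answer: 0

Derivation:
s_0={r}: (s | r)=True s=False r=True
s_1={r,s}: (s | r)=True s=True r=True
s_2={p,r,s}: (s | r)=True s=True r=True
s_3={p,r,s}: (s | r)=True s=True r=True
s_4={}: (s | r)=False s=False r=False
F((s | r)) holds; first witness at position 0.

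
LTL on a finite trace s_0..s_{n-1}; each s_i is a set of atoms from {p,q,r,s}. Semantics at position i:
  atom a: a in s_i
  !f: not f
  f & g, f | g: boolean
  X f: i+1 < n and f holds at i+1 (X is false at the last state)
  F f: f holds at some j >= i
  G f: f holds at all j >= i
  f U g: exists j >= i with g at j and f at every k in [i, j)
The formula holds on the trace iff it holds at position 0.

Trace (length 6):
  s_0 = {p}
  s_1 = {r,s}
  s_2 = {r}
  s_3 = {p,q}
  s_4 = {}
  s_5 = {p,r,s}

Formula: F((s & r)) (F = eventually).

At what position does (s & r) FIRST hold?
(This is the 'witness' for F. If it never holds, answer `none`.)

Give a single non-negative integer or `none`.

s_0={p}: (s & r)=False s=False r=False
s_1={r,s}: (s & r)=True s=True r=True
s_2={r}: (s & r)=False s=False r=True
s_3={p,q}: (s & r)=False s=False r=False
s_4={}: (s & r)=False s=False r=False
s_5={p,r,s}: (s & r)=True s=True r=True
F((s & r)) holds; first witness at position 1.

Answer: 1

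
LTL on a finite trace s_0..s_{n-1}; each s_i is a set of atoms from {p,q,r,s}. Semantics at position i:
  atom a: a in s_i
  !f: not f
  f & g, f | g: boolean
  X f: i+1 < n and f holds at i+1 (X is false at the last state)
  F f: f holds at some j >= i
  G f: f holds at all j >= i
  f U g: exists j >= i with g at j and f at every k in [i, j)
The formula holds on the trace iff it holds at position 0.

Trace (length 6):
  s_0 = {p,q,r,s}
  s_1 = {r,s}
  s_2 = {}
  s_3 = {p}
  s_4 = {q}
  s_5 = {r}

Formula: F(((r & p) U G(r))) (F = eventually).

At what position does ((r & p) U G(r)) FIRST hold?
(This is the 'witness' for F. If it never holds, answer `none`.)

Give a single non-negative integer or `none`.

s_0={p,q,r,s}: ((r & p) U G(r))=False (r & p)=True r=True p=True G(r)=False
s_1={r,s}: ((r & p) U G(r))=False (r & p)=False r=True p=False G(r)=False
s_2={}: ((r & p) U G(r))=False (r & p)=False r=False p=False G(r)=False
s_3={p}: ((r & p) U G(r))=False (r & p)=False r=False p=True G(r)=False
s_4={q}: ((r & p) U G(r))=False (r & p)=False r=False p=False G(r)=False
s_5={r}: ((r & p) U G(r))=True (r & p)=False r=True p=False G(r)=True
F(((r & p) U G(r))) holds; first witness at position 5.

Answer: 5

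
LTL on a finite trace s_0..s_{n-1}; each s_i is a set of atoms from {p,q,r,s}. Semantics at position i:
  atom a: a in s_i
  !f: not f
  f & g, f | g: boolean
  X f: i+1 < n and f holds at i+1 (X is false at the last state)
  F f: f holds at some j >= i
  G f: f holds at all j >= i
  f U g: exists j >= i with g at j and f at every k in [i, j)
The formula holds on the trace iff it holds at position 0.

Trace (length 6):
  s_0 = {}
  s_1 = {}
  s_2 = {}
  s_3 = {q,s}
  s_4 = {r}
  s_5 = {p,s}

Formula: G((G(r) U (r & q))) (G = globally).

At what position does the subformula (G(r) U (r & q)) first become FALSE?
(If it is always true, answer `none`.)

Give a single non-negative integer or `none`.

s_0={}: (G(r) U (r & q))=False G(r)=False r=False (r & q)=False q=False
s_1={}: (G(r) U (r & q))=False G(r)=False r=False (r & q)=False q=False
s_2={}: (G(r) U (r & q))=False G(r)=False r=False (r & q)=False q=False
s_3={q,s}: (G(r) U (r & q))=False G(r)=False r=False (r & q)=False q=True
s_4={r}: (G(r) U (r & q))=False G(r)=False r=True (r & q)=False q=False
s_5={p,s}: (G(r) U (r & q))=False G(r)=False r=False (r & q)=False q=False
G((G(r) U (r & q))) holds globally = False
First violation at position 0.

Answer: 0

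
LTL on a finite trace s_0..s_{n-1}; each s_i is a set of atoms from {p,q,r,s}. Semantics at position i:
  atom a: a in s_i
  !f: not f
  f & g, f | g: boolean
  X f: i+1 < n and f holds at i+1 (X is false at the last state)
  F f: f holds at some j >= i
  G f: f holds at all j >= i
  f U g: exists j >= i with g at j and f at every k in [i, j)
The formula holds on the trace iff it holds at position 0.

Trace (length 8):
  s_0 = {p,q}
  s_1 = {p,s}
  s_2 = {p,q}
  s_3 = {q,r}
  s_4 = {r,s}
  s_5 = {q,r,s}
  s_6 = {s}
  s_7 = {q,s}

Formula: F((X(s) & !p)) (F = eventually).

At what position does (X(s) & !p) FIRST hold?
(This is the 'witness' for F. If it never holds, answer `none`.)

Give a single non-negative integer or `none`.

Answer: 3

Derivation:
s_0={p,q}: (X(s) & !p)=False X(s)=True s=False !p=False p=True
s_1={p,s}: (X(s) & !p)=False X(s)=False s=True !p=False p=True
s_2={p,q}: (X(s) & !p)=False X(s)=False s=False !p=False p=True
s_3={q,r}: (X(s) & !p)=True X(s)=True s=False !p=True p=False
s_4={r,s}: (X(s) & !p)=True X(s)=True s=True !p=True p=False
s_5={q,r,s}: (X(s) & !p)=True X(s)=True s=True !p=True p=False
s_6={s}: (X(s) & !p)=True X(s)=True s=True !p=True p=False
s_7={q,s}: (X(s) & !p)=False X(s)=False s=True !p=True p=False
F((X(s) & !p)) holds; first witness at position 3.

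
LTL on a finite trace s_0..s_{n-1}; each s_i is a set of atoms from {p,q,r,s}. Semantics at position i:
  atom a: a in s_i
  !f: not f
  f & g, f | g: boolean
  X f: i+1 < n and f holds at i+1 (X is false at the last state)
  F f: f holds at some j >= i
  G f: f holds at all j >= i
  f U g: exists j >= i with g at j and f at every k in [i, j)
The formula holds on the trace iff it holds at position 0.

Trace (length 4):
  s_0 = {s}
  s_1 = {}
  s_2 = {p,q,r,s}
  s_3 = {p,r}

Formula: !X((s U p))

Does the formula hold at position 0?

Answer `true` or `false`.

Answer: true

Derivation:
s_0={s}: !X((s U p))=True X((s U p))=False (s U p)=False s=True p=False
s_1={}: !X((s U p))=False X((s U p))=True (s U p)=False s=False p=False
s_2={p,q,r,s}: !X((s U p))=False X((s U p))=True (s U p)=True s=True p=True
s_3={p,r}: !X((s U p))=True X((s U p))=False (s U p)=True s=False p=True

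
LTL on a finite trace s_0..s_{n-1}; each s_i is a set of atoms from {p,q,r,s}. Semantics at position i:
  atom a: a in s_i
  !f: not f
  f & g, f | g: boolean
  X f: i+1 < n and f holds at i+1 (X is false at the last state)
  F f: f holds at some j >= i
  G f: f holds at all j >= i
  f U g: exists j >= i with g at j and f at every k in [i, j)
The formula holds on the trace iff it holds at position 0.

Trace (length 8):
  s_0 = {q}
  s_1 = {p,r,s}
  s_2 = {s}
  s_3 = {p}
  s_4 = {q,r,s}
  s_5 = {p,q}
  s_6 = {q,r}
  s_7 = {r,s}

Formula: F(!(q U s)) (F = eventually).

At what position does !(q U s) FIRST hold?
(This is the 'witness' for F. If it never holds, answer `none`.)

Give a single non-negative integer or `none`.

s_0={q}: !(q U s)=False (q U s)=True q=True s=False
s_1={p,r,s}: !(q U s)=False (q U s)=True q=False s=True
s_2={s}: !(q U s)=False (q U s)=True q=False s=True
s_3={p}: !(q U s)=True (q U s)=False q=False s=False
s_4={q,r,s}: !(q U s)=False (q U s)=True q=True s=True
s_5={p,q}: !(q U s)=False (q U s)=True q=True s=False
s_6={q,r}: !(q U s)=False (q U s)=True q=True s=False
s_7={r,s}: !(q U s)=False (q U s)=True q=False s=True
F(!(q U s)) holds; first witness at position 3.

Answer: 3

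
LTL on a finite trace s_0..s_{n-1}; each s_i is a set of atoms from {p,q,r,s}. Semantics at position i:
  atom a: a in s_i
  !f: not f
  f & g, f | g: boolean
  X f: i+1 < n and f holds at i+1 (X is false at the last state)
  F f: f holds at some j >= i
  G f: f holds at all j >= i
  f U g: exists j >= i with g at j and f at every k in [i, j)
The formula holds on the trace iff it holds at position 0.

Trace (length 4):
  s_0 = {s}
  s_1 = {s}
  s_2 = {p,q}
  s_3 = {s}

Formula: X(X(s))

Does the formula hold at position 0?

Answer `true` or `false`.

Answer: false

Derivation:
s_0={s}: X(X(s))=False X(s)=True s=True
s_1={s}: X(X(s))=True X(s)=False s=True
s_2={p,q}: X(X(s))=False X(s)=True s=False
s_3={s}: X(X(s))=False X(s)=False s=True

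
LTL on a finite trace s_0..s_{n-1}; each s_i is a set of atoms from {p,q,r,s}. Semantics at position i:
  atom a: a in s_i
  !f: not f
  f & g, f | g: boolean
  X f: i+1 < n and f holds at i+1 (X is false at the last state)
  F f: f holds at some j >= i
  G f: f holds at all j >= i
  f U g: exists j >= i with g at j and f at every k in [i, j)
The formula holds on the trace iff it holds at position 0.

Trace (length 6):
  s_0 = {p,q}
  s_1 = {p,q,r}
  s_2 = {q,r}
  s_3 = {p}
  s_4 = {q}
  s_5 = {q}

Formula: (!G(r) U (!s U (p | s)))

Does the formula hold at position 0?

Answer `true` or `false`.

s_0={p,q}: (!G(r) U (!s U (p | s)))=True !G(r)=True G(r)=False r=False (!s U (p | s))=True !s=True s=False (p | s)=True p=True
s_1={p,q,r}: (!G(r) U (!s U (p | s)))=True !G(r)=True G(r)=False r=True (!s U (p | s))=True !s=True s=False (p | s)=True p=True
s_2={q,r}: (!G(r) U (!s U (p | s)))=True !G(r)=True G(r)=False r=True (!s U (p | s))=True !s=True s=False (p | s)=False p=False
s_3={p}: (!G(r) U (!s U (p | s)))=True !G(r)=True G(r)=False r=False (!s U (p | s))=True !s=True s=False (p | s)=True p=True
s_4={q}: (!G(r) U (!s U (p | s)))=False !G(r)=True G(r)=False r=False (!s U (p | s))=False !s=True s=False (p | s)=False p=False
s_5={q}: (!G(r) U (!s U (p | s)))=False !G(r)=True G(r)=False r=False (!s U (p | s))=False !s=True s=False (p | s)=False p=False

Answer: true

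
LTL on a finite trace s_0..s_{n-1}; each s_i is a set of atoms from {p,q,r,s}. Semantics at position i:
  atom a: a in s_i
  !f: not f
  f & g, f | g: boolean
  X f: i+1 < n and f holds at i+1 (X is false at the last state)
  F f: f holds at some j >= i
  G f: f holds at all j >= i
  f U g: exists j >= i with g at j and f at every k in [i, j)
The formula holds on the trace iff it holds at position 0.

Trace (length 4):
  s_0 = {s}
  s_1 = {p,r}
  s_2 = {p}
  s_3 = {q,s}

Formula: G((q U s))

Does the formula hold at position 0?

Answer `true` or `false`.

s_0={s}: G((q U s))=False (q U s)=True q=False s=True
s_1={p,r}: G((q U s))=False (q U s)=False q=False s=False
s_2={p}: G((q U s))=False (q U s)=False q=False s=False
s_3={q,s}: G((q U s))=True (q U s)=True q=True s=True

Answer: false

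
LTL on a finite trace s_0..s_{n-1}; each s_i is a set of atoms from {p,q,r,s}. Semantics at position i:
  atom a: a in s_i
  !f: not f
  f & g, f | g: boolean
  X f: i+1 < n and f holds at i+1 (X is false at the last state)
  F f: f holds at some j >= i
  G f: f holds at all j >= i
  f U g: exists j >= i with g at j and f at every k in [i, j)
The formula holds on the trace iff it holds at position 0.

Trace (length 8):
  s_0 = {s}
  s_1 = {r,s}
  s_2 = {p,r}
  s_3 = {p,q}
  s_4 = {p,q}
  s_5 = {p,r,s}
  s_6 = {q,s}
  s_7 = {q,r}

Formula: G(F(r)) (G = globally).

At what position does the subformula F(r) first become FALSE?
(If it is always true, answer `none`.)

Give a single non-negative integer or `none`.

Answer: none

Derivation:
s_0={s}: F(r)=True r=False
s_1={r,s}: F(r)=True r=True
s_2={p,r}: F(r)=True r=True
s_3={p,q}: F(r)=True r=False
s_4={p,q}: F(r)=True r=False
s_5={p,r,s}: F(r)=True r=True
s_6={q,s}: F(r)=True r=False
s_7={q,r}: F(r)=True r=True
G(F(r)) holds globally = True
No violation — formula holds at every position.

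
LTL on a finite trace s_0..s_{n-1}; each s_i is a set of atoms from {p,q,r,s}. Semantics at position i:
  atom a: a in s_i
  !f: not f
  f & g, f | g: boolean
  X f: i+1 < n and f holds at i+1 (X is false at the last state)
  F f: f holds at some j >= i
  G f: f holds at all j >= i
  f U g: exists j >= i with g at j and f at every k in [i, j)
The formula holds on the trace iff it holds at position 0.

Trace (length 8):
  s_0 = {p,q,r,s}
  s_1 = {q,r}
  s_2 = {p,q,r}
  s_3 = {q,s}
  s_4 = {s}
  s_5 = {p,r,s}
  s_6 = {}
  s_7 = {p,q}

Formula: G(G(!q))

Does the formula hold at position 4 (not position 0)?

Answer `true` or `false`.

s_0={p,q,r,s}: G(G(!q))=False G(!q)=False !q=False q=True
s_1={q,r}: G(G(!q))=False G(!q)=False !q=False q=True
s_2={p,q,r}: G(G(!q))=False G(!q)=False !q=False q=True
s_3={q,s}: G(G(!q))=False G(!q)=False !q=False q=True
s_4={s}: G(G(!q))=False G(!q)=False !q=True q=False
s_5={p,r,s}: G(G(!q))=False G(!q)=False !q=True q=False
s_6={}: G(G(!q))=False G(!q)=False !q=True q=False
s_7={p,q}: G(G(!q))=False G(!q)=False !q=False q=True
Evaluating at position 4: result = False

Answer: false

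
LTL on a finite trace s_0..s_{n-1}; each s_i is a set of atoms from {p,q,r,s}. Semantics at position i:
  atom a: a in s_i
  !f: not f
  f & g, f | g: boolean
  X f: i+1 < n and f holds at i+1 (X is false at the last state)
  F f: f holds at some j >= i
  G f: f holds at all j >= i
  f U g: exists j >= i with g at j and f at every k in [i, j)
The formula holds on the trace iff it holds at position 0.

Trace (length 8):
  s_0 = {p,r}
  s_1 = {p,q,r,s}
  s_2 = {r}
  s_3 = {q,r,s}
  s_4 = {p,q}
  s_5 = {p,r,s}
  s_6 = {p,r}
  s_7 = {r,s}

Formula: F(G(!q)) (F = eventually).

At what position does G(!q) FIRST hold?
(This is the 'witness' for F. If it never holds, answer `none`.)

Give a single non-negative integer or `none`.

Answer: 5

Derivation:
s_0={p,r}: G(!q)=False !q=True q=False
s_1={p,q,r,s}: G(!q)=False !q=False q=True
s_2={r}: G(!q)=False !q=True q=False
s_3={q,r,s}: G(!q)=False !q=False q=True
s_4={p,q}: G(!q)=False !q=False q=True
s_5={p,r,s}: G(!q)=True !q=True q=False
s_6={p,r}: G(!q)=True !q=True q=False
s_7={r,s}: G(!q)=True !q=True q=False
F(G(!q)) holds; first witness at position 5.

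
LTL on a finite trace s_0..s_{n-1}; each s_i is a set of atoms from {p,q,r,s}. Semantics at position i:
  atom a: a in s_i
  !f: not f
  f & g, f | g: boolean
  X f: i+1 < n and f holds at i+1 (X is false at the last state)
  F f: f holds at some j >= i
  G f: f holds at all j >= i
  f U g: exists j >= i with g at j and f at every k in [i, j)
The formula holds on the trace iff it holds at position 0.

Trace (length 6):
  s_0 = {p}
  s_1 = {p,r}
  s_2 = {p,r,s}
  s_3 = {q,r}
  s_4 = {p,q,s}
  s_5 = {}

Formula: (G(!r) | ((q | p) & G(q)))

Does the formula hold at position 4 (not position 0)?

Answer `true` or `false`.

Answer: true

Derivation:
s_0={p}: (G(!r) | ((q | p) & G(q)))=False G(!r)=False !r=True r=False ((q | p) & G(q))=False (q | p)=True q=False p=True G(q)=False
s_1={p,r}: (G(!r) | ((q | p) & G(q)))=False G(!r)=False !r=False r=True ((q | p) & G(q))=False (q | p)=True q=False p=True G(q)=False
s_2={p,r,s}: (G(!r) | ((q | p) & G(q)))=False G(!r)=False !r=False r=True ((q | p) & G(q))=False (q | p)=True q=False p=True G(q)=False
s_3={q,r}: (G(!r) | ((q | p) & G(q)))=False G(!r)=False !r=False r=True ((q | p) & G(q))=False (q | p)=True q=True p=False G(q)=False
s_4={p,q,s}: (G(!r) | ((q | p) & G(q)))=True G(!r)=True !r=True r=False ((q | p) & G(q))=False (q | p)=True q=True p=True G(q)=False
s_5={}: (G(!r) | ((q | p) & G(q)))=True G(!r)=True !r=True r=False ((q | p) & G(q))=False (q | p)=False q=False p=False G(q)=False
Evaluating at position 4: result = True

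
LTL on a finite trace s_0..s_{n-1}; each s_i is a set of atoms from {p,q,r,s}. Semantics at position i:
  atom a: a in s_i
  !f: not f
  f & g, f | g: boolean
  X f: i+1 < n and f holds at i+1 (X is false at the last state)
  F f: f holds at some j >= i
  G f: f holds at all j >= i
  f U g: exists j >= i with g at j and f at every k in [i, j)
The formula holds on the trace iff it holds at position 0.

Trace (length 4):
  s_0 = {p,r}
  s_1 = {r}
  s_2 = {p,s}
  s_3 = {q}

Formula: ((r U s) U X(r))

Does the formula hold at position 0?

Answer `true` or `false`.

s_0={p,r}: ((r U s) U X(r))=True (r U s)=True r=True s=False X(r)=True
s_1={r}: ((r U s) U X(r))=False (r U s)=True r=True s=False X(r)=False
s_2={p,s}: ((r U s) U X(r))=False (r U s)=True r=False s=True X(r)=False
s_3={q}: ((r U s) U X(r))=False (r U s)=False r=False s=False X(r)=False

Answer: true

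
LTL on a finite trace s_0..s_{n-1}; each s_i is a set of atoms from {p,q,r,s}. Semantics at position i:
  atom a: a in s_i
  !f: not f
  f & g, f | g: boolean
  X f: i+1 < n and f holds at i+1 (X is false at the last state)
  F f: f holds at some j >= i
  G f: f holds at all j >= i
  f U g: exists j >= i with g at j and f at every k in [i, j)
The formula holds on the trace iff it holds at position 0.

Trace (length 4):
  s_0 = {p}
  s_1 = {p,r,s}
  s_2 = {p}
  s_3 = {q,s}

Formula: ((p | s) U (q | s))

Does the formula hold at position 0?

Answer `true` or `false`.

s_0={p}: ((p | s) U (q | s))=True (p | s)=True p=True s=False (q | s)=False q=False
s_1={p,r,s}: ((p | s) U (q | s))=True (p | s)=True p=True s=True (q | s)=True q=False
s_2={p}: ((p | s) U (q | s))=True (p | s)=True p=True s=False (q | s)=False q=False
s_3={q,s}: ((p | s) U (q | s))=True (p | s)=True p=False s=True (q | s)=True q=True

Answer: true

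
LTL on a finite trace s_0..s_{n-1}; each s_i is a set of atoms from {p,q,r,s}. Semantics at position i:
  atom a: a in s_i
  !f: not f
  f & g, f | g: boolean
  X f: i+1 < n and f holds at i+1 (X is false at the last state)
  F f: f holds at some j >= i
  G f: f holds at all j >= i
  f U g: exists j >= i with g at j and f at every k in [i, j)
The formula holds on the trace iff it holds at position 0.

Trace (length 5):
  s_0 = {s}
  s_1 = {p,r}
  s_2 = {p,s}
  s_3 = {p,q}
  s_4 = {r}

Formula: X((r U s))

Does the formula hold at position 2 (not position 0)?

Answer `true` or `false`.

Answer: false

Derivation:
s_0={s}: X((r U s))=True (r U s)=True r=False s=True
s_1={p,r}: X((r U s))=True (r U s)=True r=True s=False
s_2={p,s}: X((r U s))=False (r U s)=True r=False s=True
s_3={p,q}: X((r U s))=False (r U s)=False r=False s=False
s_4={r}: X((r U s))=False (r U s)=False r=True s=False
Evaluating at position 2: result = False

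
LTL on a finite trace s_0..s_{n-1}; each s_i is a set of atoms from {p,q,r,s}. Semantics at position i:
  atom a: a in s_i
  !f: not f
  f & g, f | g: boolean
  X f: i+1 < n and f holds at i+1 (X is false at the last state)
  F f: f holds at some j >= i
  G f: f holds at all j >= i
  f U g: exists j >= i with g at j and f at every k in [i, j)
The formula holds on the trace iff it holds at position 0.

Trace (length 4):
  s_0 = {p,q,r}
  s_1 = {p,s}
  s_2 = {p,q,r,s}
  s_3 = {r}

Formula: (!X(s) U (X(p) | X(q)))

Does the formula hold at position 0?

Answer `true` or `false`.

Answer: true

Derivation:
s_0={p,q,r}: (!X(s) U (X(p) | X(q)))=True !X(s)=False X(s)=True s=False (X(p) | X(q))=True X(p)=True p=True X(q)=False q=True
s_1={p,s}: (!X(s) U (X(p) | X(q)))=True !X(s)=False X(s)=True s=True (X(p) | X(q))=True X(p)=True p=True X(q)=True q=False
s_2={p,q,r,s}: (!X(s) U (X(p) | X(q)))=False !X(s)=True X(s)=False s=True (X(p) | X(q))=False X(p)=False p=True X(q)=False q=True
s_3={r}: (!X(s) U (X(p) | X(q)))=False !X(s)=True X(s)=False s=False (X(p) | X(q))=False X(p)=False p=False X(q)=False q=False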